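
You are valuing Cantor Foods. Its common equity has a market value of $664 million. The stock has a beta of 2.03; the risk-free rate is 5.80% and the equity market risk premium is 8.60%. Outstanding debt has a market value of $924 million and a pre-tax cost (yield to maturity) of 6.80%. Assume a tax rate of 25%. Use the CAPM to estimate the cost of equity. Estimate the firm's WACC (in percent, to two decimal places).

12.69%

Cost of equity via CAPM: Re = 5.8% + 2.03 × 8.6% = 23.2580%.
Total capital V = 664 + 924 = 1588.
Equity: weight = 664/1588 = 0.4181; cost = 23.258%.
Debt: weight = 924/1588 = 0.5819; after-tax cost = 6.8% × (1 − 25%) = 5.1000%.
WACC = 0.4181 × 23.2580% + 0.5819 × 5.1000% = 12.6925%.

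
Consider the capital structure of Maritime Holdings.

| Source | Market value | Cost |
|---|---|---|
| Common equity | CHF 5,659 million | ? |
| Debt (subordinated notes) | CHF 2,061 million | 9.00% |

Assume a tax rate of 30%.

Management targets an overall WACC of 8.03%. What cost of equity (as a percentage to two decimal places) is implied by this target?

8.66%

Total capital V = 5659 + 2061 = 7720.
Equity weight = 5659/7720 = 0.7330.
Subordinated notes weight = 2061/7720 = 0.2670.
Debt contribution = 0.2670 × 9% × (1 − 30%) = 1.6819%.
Required equity contribution = 8.03% − 1.6819% = 6.3481%.
Re = 6.3481% / 0.7330 = 8.6601%.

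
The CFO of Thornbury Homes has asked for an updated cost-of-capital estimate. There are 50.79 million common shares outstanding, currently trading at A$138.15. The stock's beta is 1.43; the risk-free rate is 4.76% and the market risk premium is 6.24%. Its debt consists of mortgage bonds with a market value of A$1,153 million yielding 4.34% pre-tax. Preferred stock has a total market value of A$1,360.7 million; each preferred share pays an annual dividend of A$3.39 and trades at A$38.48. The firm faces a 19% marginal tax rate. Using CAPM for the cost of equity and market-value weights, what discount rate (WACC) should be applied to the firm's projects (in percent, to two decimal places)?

Cost of equity via CAPM: Re = 4.76% + 1.43 × 6.24% = 13.6832%.
Cost of preferred: Rp = 3.39 / 38.48 = 8.8098%.
Market value of equity E = 138.15 × 50.79m = 7016.6385m.
Total capital V = 7016.6385 + 1360.7 + 1153 = 9530.3385.
Equity: weight = 7016.6385/9530.3385 = 0.7362; cost = 13.6832%.
Preferred: weight = 1360.7/9530.3385 = 0.1428; cost = 8.8098%.
Mortgage bonds: weight = 1153/9530.3385 = 0.1210; after-tax cost = 4.34% × (1 − 19%) = 3.5154%.
WACC = 0.7362 × 13.6832% + 0.1428 × 8.8098% + 0.1210 × 3.5154% = 11.7573%.

11.76%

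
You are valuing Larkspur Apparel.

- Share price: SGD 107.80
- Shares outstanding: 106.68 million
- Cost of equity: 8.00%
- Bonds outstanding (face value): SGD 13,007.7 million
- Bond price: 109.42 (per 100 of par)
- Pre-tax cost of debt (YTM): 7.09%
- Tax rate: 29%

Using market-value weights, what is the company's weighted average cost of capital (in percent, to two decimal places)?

6.36%

Market value of equity E = 107.8 × 106.68m = 11500.104m. Market value of debt D = 13007.7m × 109.42/100 = 14233.02534m.
Total capital V = 11500.104 + 14233.02534 = 25733.12934.
Equity: weight = 11500.104/25733.12934 = 0.4469; cost = 8%.
Bonds outstanding: weight = 14233.02534/25733.12934 = 0.5531; after-tax cost = 7.09% × (1 − 29%) = 5.0339%.
WACC = 0.4469 × 8.0000% + 0.5531 × 5.0339% = 6.3594%.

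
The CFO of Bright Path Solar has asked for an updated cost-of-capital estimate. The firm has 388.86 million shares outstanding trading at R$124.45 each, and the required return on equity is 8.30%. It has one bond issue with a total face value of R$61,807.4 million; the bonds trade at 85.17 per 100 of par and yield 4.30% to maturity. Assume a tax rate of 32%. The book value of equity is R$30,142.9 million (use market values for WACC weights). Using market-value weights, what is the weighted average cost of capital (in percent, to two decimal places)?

5.50%

Market value of equity E = 124.45 × 388.86m = 48393.627m. Market value of debt D = 61807.4m × 85.17/100 = 52641.36258m.
Total capital V = 48393.627 + 52641.36258 = 101034.98958.
Equity: weight = 48393.627/101034.98958 = 0.4790; cost = 8.3%.
Bonds outstanding: weight = 52641.36258/101034.98958 = 0.5210; after-tax cost = 4.3% × (1 − 32%) = 2.9240%.
WACC = 0.4790 × 8.3000% + 0.5210 × 2.9240% = 5.4990%.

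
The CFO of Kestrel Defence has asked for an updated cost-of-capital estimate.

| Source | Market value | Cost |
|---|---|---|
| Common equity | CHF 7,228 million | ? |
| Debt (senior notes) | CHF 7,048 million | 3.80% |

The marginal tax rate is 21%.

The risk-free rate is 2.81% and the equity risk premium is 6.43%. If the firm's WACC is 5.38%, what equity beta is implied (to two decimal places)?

0.76

Total capital V = 7228 + 7048 = 14276.
Equity weight = 7228/14276 = 0.5063.
Senior notes weight = 7048/14276 = 0.4937.
Debt contribution = 0.4937 × 3.8% × (1 − 21%) = 1.4821%.
Required equity contribution = 5.38% − 1.4821% = 3.8979%  ⇒  Re = 7.6988%.
CAPM: 7.6988% = 2.81% + β × 6.43%  ⇒  β = 0.7603.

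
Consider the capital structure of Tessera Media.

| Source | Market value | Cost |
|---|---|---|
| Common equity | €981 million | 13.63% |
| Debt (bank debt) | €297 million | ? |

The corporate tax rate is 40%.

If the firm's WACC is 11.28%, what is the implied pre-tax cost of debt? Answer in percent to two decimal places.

Total capital V = 981 + 297 = 1278.
Equity weight = 981/1278 = 0.7676.
Bank debt weight = 297/1278 = 0.2324.
Equity contribution = 0.7676 × 13.63% = 10.4625%.
Remaining for debt = 11.28% − 10.4625% = 0.8175%.
Rd × (1 − 40%) × 0.2324 = 0.8175%  ⇒  Rd = 5.8631%.

5.86%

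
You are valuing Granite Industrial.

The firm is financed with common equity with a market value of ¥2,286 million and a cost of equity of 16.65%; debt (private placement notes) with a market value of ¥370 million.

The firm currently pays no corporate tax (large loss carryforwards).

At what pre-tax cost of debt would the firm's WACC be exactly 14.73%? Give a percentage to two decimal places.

2.87%

Total capital V = 2286 + 370 = 2656.
Equity weight = 2286/2656 = 0.8607.
Private placement notes weight = 370/2656 = 0.1393.
Equity contribution = 0.8607 × 16.65% = 14.3305%.
Remaining for debt = 14.73% − 14.3305% = 0.3995%.
Rd × (1 − 0%) × 0.1393 = 0.3995%  ⇒  Rd = 2.8675%.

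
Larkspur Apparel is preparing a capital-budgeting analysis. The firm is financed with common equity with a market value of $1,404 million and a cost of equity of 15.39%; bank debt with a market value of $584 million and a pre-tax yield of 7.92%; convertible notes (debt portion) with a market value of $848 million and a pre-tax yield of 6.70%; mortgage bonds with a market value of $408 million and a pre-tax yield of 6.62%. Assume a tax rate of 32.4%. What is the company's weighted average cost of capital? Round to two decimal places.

9.37%

Total capital V = 1404 + 584 + 848 + 408 = 3244.
Equity: weight = 1404/3244 = 0.4328; cost = 15.39%.
Bank debt: weight = 584/3244 = 0.1800; after-tax cost = 7.92% × (1 − 32.4%) = 5.3539%.
Convertible notes (debt portion): weight = 848/3244 = 0.2614; after-tax cost = 6.7% × (1 − 32.4%) = 4.5292%.
Mortgage bonds: weight = 408/3244 = 0.1258; after-tax cost = 6.62% × (1 − 32.4%) = 4.4751%.
WACC = 0.4328 × 15.3900% + 0.1800 × 5.3539% + 0.2614 × 4.5292% + 0.1258 × 4.4751% = 9.3714%.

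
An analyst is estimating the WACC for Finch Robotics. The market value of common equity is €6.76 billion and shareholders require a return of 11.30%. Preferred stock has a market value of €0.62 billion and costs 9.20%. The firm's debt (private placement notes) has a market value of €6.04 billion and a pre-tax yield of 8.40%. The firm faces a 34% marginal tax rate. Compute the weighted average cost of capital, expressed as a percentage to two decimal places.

8.61%

Total capital V = 6.76 + 0.62 + 6.04 = 13.42.
Equity: weight = 6.76/13.42 = 0.5037; cost = 11.3%.
Preferred: weight = 0.62/13.42 = 0.0462; cost = 9.2%.
Private placement notes: weight = 6.04/13.42 = 0.4501; after-tax cost = 8.4% × (1 − 34%) = 5.5440%.
WACC = 0.5037 × 11.3000% + 0.0462 × 9.2000% + 0.4501 × 5.5440% = 8.6124%.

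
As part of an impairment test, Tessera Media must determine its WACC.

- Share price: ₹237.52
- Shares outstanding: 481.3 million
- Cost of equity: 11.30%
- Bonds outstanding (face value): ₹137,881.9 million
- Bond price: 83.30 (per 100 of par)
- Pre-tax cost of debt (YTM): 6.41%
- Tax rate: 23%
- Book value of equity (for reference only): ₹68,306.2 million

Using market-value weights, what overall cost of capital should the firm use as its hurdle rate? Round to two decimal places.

8.11%

Market value of equity E = 237.52 × 481.3m = 114318.376m. Market value of debt D = 137881.9m × 83.3/100 = 114855.6227m.
Total capital V = 114318.376 + 114855.6227 = 229173.9987.
Equity: weight = 114318.376/229173.9987 = 0.4988; cost = 11.3%.
Bonds outstanding: weight = 114855.6227/229173.9987 = 0.5012; after-tax cost = 6.41% × (1 − 23%) = 4.9357%.
WACC = 0.4988 × 11.3000% + 0.5012 × 4.9357% = 8.1104%.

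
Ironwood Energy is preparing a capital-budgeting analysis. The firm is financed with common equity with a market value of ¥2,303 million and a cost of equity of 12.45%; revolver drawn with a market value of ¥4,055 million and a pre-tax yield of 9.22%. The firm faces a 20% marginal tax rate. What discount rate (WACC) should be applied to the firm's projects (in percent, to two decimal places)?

9.21%

Total capital V = 2303 + 4055 = 6358.
Equity: weight = 2303/6358 = 0.3622; cost = 12.45%.
Revolver drawn: weight = 4055/6358 = 0.6378; after-tax cost = 9.22% × (1 − 20%) = 7.3760%.
WACC = 0.3622 × 12.4500% + 0.6378 × 7.3760% = 9.2139%.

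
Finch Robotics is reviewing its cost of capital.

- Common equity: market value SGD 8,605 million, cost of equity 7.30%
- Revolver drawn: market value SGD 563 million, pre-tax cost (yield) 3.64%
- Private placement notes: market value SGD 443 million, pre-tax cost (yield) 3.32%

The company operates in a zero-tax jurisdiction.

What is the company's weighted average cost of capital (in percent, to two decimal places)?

Total capital V = 8605 + 563 + 443 = 9611.
Equity: weight = 8605/9611 = 0.8953; cost = 7.3%.
Revolver drawn: weight = 563/9611 = 0.0586; after-tax cost = 3.64% × (1 − 0%) = 3.6400%.
Private placement notes: weight = 443/9611 = 0.0461; after-tax cost = 3.32% × (1 − 0%) = 3.3200%.
WACC = 0.8953 × 7.3000% + 0.0586 × 3.6400% + 0.0461 × 3.3200% = 6.9022%.

6.90%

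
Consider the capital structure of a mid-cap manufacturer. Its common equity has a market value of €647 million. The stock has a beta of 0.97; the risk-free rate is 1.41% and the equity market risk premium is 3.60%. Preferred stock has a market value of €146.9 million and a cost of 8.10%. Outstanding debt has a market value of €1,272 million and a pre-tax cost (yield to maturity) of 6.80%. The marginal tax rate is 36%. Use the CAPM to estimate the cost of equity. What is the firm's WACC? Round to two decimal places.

4.79%

Cost of equity via CAPM: Re = 1.41% + 0.97 × 3.6% = 4.9020%.
Total capital V = 647 + 146.9 + 1272 = 2065.9.
Equity: weight = 647/2065.9 = 0.3132; cost = 4.902%.
Preferred: weight = 146.9/2065.9 = 0.0711; cost = 8.1%.
Debt: weight = 1272/2065.9 = 0.6157; after-tax cost = 6.8% × (1 − 36%) = 4.3520%.
WACC = 0.3132 × 4.9020% + 0.0711 × 8.1000% + 0.6157 × 4.3520% = 4.7908%.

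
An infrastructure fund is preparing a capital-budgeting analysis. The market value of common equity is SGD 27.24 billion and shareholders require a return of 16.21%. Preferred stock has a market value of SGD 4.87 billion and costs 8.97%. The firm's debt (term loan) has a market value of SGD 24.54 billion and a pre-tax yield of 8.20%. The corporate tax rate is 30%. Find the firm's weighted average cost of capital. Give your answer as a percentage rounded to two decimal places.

Total capital V = 27.24 + 4.87 + 24.54 = 56.65.
Equity: weight = 27.24/56.65 = 0.4808; cost = 16.21%.
Preferred: weight = 4.87/56.65 = 0.0860; cost = 8.97%.
Term loan: weight = 24.54/56.65 = 0.4332; after-tax cost = 8.2% × (1 − 30%) = 5.7400%.
WACC = 0.4808 × 16.2100% + 0.0860 × 8.9700% + 0.4332 × 5.7400% = 11.0521%.

11.05%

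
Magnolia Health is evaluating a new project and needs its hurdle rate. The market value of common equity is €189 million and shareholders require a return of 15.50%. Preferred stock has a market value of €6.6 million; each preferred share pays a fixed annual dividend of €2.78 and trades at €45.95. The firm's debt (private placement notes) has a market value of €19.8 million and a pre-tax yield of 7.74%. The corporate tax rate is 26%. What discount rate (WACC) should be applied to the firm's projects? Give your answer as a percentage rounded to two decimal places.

14.31%

Cost of preferred: Rp = 2.78 / 45.95 = 6.0501%.
Total capital V = 189 + 6.6 + 19.8 = 215.4.
Equity: weight = 189/215.4 = 0.8774; cost = 15.5%.
Preferred: weight = 6.6/215.4 = 0.0306; cost = 6.0501%.
Private placement notes: weight = 19.8/215.4 = 0.0919; after-tax cost = 7.74% × (1 − 26%) = 5.7276%.
WACC = 0.8774 × 15.5000% + 0.0306 × 6.0501% + 0.0919 × 5.7276% = 14.3122%.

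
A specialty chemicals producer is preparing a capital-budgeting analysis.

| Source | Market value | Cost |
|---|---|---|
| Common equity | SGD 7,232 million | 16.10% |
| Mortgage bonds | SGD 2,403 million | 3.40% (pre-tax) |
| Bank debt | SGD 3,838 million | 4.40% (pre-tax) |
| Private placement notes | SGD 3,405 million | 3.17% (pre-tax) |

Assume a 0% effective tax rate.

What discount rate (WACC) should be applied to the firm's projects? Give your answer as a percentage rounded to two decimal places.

Total capital V = 7232 + 2403 + 3838 + 3405 = 16878.
Equity: weight = 7232/16878 = 0.4285; cost = 16.1%.
Mortgage bonds: weight = 2403/16878 = 0.1424; after-tax cost = 3.4% × (1 − 0%) = 3.4000%.
Bank debt: weight = 3838/16878 = 0.2274; after-tax cost = 4.4% × (1 − 0%) = 4.4000%.
Private placement notes: weight = 3405/16878 = 0.2017; after-tax cost = 3.17% × (1 − 0%) = 3.1700%.
WACC = 0.4285 × 16.1000% + 0.1424 × 3.4000% + 0.2274 × 4.4000% + 0.2017 × 3.1700% = 9.0228%.

9.02%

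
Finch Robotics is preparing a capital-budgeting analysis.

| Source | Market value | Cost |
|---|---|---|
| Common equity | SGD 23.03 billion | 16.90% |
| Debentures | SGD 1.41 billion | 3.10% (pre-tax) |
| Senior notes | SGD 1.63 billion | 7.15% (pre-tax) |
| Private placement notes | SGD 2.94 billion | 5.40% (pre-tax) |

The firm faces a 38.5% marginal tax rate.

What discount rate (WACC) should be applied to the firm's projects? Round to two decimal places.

14.09%

Total capital V = 23.03 + 1.41 + 1.63 + 2.94 = 29.01.
Equity: weight = 23.03/29.01 = 0.7939; cost = 16.9%.
Debentures: weight = 1.41/29.01 = 0.0486; after-tax cost = 3.1% × (1 − 38.5%) = 1.9065%.
Senior notes: weight = 1.63/29.01 = 0.0562; after-tax cost = 7.15% × (1 − 38.5%) = 4.3973%.
Private placement notes: weight = 2.94/29.01 = 0.1013; after-tax cost = 5.4% × (1 − 38.5%) = 3.3210%.
WACC = 0.7939 × 16.9000% + 0.0486 × 1.9065% + 0.0562 × 4.3973% + 0.1013 × 3.3210% = 14.0926%.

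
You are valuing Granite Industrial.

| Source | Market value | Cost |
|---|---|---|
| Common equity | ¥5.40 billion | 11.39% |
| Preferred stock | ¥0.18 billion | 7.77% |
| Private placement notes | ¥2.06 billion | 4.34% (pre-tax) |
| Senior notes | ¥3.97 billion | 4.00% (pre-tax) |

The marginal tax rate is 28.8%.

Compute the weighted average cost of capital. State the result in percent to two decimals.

6.94%

Total capital V = 5.4 + 0.18 + 2.06 + 3.97 = 11.61.
Equity: weight = 5.4/11.61 = 0.4651; cost = 11.39%.
Preferred: weight = 0.18/11.61 = 0.0155; cost = 7.77%.
Private placement notes: weight = 2.06/11.61 = 0.1774; after-tax cost = 4.34% × (1 − 28.8%) = 3.0901%.
Senior notes: weight = 3.97/11.61 = 0.3419; after-tax cost = 4% × (1 − 28.8%) = 2.8480%.
WACC = 0.4651 × 11.3900% + 0.0155 × 7.7700% + 0.1774 × 3.0901% + 0.3419 × 2.8480% = 6.9403%.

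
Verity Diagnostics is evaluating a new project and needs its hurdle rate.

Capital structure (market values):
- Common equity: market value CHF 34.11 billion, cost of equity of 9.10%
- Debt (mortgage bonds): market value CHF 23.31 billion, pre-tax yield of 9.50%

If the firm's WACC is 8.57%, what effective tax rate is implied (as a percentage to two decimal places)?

17.95%

Total capital V = 34.11 + 23.31 = 57.42.
Equity weight = 34.11/57.42 = 0.5940.
Mortgage bonds weight = 23.31/57.42 = 0.4060.
Equity contribution = 0.5940 × 9.1% = 5.4058%.
Debt contribution must be 8.57% − 5.4058% = 3.1642%.
0.4060 × 9.5% × (1 − T) = 3.1642%  ⇒  (1 − T) = 0.8205.
T = 17.9533%.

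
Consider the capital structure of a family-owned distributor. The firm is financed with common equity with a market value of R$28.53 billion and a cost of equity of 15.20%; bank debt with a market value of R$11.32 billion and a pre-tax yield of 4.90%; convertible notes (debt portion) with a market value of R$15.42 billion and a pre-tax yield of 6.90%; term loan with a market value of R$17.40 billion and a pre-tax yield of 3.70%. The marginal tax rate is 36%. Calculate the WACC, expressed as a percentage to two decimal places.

Total capital V = 28.53 + 11.32 + 15.42 + 17.4 = 72.67.
Equity: weight = 28.53/72.67 = 0.3926; cost = 15.2%.
Bank debt: weight = 11.32/72.67 = 0.1558; after-tax cost = 4.9% × (1 − 36%) = 3.1360%.
Convertible notes (debt portion): weight = 15.42/72.67 = 0.2122; after-tax cost = 6.9% × (1 − 36%) = 4.4160%.
Term loan: weight = 17.4/72.67 = 0.2394; after-tax cost = 3.7% × (1 − 36%) = 2.3680%.
WACC = 0.3926 × 15.2000% + 0.1558 × 3.1360% + 0.2122 × 4.4160% + 0.2394 × 2.3680% = 7.9600%.

7.96%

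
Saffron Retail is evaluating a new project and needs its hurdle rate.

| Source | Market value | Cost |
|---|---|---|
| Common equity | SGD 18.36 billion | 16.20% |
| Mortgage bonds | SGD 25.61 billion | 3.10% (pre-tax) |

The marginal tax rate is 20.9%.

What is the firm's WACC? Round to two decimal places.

8.19%

Total capital V = 18.36 + 25.61 = 43.97.
Equity: weight = 18.36/43.97 = 0.4176; cost = 16.2%.
Mortgage bonds: weight = 25.61/43.97 = 0.5824; after-tax cost = 3.1% × (1 − 20.9%) = 2.4521%.
WACC = 0.4176 × 16.2000% + 0.5824 × 2.4521% = 8.1926%.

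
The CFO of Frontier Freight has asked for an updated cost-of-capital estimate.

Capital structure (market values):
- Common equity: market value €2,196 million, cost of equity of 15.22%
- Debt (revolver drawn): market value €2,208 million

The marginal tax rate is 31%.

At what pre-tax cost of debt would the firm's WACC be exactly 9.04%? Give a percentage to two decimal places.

Total capital V = 2196 + 2208 = 4404.
Equity weight = 2196/4404 = 0.4986.
Revolver drawn weight = 2208/4404 = 0.5014.
Equity contribution = 0.4986 × 15.22% = 7.5893%.
Remaining for debt = 9.04% − 7.5893% = 1.4507%.
Rd × (1 − 31%) × 0.5014 = 1.4507%  ⇒  Rd = 4.1936%.

4.19%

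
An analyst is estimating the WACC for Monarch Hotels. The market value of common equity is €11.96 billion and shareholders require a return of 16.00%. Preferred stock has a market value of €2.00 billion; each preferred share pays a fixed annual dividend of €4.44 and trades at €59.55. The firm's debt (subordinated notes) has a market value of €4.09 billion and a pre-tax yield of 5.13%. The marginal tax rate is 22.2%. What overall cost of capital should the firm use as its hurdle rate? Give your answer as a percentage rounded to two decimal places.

Cost of preferred: Rp = 4.44 / 59.55 = 7.4559%.
Total capital V = 11.96 + 2 + 4.09 = 18.05.
Equity: weight = 11.96/18.05 = 0.6626; cost = 16%.
Preferred: weight = 2/18.05 = 0.1108; cost = 7.4559%.
Subordinated notes: weight = 4.09/18.05 = 0.2266; after-tax cost = 5.13% × (1 − 22.2%) = 3.9911%.
WACC = 0.6626 × 16.0000% + 0.1108 × 7.4559% + 0.2266 × 3.9911% = 12.3322%.

12.33%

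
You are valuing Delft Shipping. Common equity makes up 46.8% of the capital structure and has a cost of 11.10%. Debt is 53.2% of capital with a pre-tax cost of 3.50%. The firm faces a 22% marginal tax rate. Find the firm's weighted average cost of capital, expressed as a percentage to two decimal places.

After-tax cost of debt = 3.5% × (1 − 22%) = 2.7300%.
WACC = 0.468 × 11.1000% + 0.532 × 2.7300% = 6.6472%.

6.65%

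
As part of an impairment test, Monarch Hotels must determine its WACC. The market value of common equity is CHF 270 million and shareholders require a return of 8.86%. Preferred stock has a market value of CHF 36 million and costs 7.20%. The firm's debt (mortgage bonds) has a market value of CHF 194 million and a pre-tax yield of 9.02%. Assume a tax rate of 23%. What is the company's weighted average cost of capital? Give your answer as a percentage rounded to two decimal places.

8.00%

Total capital V = 270 + 36 + 194 = 500.
Equity: weight = 270/500 = 0.5400; cost = 8.86%.
Preferred: weight = 36/500 = 0.0720; cost = 7.2%.
Mortgage bonds: weight = 194/500 = 0.3880; after-tax cost = 9.02% × (1 − 23%) = 6.9454%.
WACC = 0.5400 × 8.8600% + 0.0720 × 7.2000% + 0.3880 × 6.9454% = 7.9976%.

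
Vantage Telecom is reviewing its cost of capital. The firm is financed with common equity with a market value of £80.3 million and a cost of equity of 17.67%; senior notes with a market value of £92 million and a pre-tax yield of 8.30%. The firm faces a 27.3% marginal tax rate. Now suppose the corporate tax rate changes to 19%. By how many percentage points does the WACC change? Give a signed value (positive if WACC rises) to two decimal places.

+0.37 pp

Current WACC:
Total capital V = 80.3 + 92 = 172.3.
Equity: weight = 80.3/172.3 = 0.4660; cost = 17.67%.
Senior notes: weight = 92/172.3 = 0.5340; after-tax cost = 8.3% × (1 − 27.3%) = 6.0341%.
WACC = 0.4660 × 17.6700% + 0.5340 × 6.0341% = 11.4570%.
After the change:
Total capital V = 80.3 + 92 = 172.3.
Equity: weight = 80.3/172.3 = 0.4660; cost = 17.67%.
Senior notes: weight = 92/172.3 = 0.5340; after-tax cost = 8.3% × (1 − 19%) = 6.7230%.
WACC = 0.4660 × 17.6700% + 0.5340 × 6.7230% = 11.8248%.
Change in WACC = 11.8248% − 11.4570% = 0.3678 pp.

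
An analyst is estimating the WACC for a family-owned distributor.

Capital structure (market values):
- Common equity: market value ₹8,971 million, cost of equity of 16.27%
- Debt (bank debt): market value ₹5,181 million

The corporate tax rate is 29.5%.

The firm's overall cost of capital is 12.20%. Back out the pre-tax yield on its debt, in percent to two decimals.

Total capital V = 8971 + 5181 = 14152.
Equity weight = 8971/14152 = 0.6339.
Bank debt weight = 5181/14152 = 0.3661.
Equity contribution = 0.6339 × 16.27% = 10.3136%.
Remaining for debt = 12.2% − 10.3136% = 1.8864%.
Rd × (1 − 29.5%) × 0.3661 = 1.8864%  ⇒  Rd = 7.3088%.

7.31%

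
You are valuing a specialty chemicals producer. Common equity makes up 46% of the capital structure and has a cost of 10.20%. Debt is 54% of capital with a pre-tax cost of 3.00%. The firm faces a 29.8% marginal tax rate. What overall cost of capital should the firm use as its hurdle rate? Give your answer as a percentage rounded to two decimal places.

After-tax cost of debt = 3% × (1 − 29.8%) = 2.1060%.
WACC = 0.460 × 10.2000% + 0.540 × 2.1060% = 5.8292%.

5.83%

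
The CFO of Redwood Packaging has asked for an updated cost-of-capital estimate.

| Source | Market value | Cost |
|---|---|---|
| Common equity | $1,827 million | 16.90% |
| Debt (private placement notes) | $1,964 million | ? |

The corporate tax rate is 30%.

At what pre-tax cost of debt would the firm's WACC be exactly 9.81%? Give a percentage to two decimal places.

4.59%

Total capital V = 1827 + 1964 = 3791.
Equity weight = 1827/3791 = 0.4819.
Private placement notes weight = 1964/3791 = 0.5181.
Equity contribution = 0.4819 × 16.9% = 8.1446%.
Remaining for debt = 9.81% − 8.1446% = 1.6654%.
Rd × (1 − 30%) × 0.5181 = 1.6654%  ⇒  Rd = 4.5922%.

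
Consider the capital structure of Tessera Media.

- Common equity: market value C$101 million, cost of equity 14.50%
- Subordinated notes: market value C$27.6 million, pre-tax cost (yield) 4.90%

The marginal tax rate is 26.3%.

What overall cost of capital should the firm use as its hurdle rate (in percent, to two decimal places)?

12.16%

Total capital V = 101 + 27.6 = 128.6.
Equity: weight = 101/128.6 = 0.7854; cost = 14.5%.
Subordinated notes: weight = 27.6/128.6 = 0.2146; after-tax cost = 4.9% × (1 − 26.3%) = 3.6113%.
WACC = 0.7854 × 14.5000% + 0.2146 × 3.6113% = 12.1631%.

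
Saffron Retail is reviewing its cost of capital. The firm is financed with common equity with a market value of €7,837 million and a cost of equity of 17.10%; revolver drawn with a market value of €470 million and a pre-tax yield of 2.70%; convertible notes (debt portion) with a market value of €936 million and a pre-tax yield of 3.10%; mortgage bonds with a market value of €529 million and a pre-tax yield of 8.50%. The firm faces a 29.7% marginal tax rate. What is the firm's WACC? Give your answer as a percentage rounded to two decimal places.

Total capital V = 7837 + 470 + 936 + 529 = 9772.
Equity: weight = 7837/9772 = 0.8020; cost = 17.1%.
Revolver drawn: weight = 470/9772 = 0.0481; after-tax cost = 2.7% × (1 − 29.7%) = 1.8981%.
Convertible notes (debt portion): weight = 936/9772 = 0.0958; after-tax cost = 3.1% × (1 − 29.7%) = 2.1793%.
Mortgage bonds: weight = 529/9772 = 0.0541; after-tax cost = 8.5% × (1 − 29.7%) = 5.9755%.
WACC = 0.8020 × 17.1000% + 0.0481 × 1.8981% + 0.0958 × 2.1793% + 0.0541 × 5.9755% = 14.3375%.

14.34%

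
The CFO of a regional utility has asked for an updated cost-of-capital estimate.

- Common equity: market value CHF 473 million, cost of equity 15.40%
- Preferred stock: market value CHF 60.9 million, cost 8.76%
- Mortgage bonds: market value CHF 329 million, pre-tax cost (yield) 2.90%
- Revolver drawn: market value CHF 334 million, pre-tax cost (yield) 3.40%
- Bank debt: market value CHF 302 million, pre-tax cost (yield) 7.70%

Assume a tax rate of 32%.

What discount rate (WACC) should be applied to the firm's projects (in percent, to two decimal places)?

Total capital V = 473 + 60.9 + 329 + 334 + 302 = 1498.9.
Equity: weight = 473/1498.9 = 0.3156; cost = 15.4%.
Preferred: weight = 60.9/1498.9 = 0.0406; cost = 8.76%.
Mortgage bonds: weight = 329/1498.9 = 0.2195; after-tax cost = 2.9% × (1 − 32%) = 1.9720%.
Revolver drawn: weight = 334/1498.9 = 0.2228; after-tax cost = 3.4% × (1 − 32%) = 2.3120%.
Bank debt: weight = 302/1498.9 = 0.2015; after-tax cost = 7.7% × (1 − 32%) = 5.2360%.
WACC = 0.3156 × 15.4000% + 0.0406 × 8.7600% + 0.2195 × 1.9720% + 0.2228 × 2.3120% + 0.2015 × 5.2360% = 7.2186%.

7.22%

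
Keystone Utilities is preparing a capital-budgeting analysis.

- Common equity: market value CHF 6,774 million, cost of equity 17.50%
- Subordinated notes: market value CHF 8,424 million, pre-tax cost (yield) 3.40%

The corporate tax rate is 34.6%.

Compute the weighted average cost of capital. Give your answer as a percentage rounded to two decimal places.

Total capital V = 6774 + 8424 = 15198.
Equity: weight = 6774/15198 = 0.4457; cost = 17.5%.
Subordinated notes: weight = 8424/15198 = 0.5543; after-tax cost = 3.4% × (1 − 34.6%) = 2.2236%.
WACC = 0.4457 × 17.5000% + 0.5543 × 2.2236% = 9.0325%.

9.03%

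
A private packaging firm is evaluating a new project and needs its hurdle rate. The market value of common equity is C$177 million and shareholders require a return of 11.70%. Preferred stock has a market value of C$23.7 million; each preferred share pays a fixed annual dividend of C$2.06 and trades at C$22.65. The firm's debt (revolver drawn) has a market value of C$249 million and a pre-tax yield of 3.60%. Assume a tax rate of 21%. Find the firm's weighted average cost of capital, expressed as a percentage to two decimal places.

Cost of preferred: Rp = 2.06 / 22.65 = 9.0949%.
Total capital V = 177 + 23.7 + 249 = 449.7.
Equity: weight = 177/449.7 = 0.3936; cost = 11.7%.
Preferred: weight = 23.7/449.7 = 0.0527; cost = 9.0949%.
Revolver drawn: weight = 249/449.7 = 0.5537; after-tax cost = 3.6% × (1 − 21%) = 2.8440%.
WACC = 0.3936 × 11.7000% + 0.0527 × 9.0949% + 0.5537 × 2.8440% = 6.6591%.

6.66%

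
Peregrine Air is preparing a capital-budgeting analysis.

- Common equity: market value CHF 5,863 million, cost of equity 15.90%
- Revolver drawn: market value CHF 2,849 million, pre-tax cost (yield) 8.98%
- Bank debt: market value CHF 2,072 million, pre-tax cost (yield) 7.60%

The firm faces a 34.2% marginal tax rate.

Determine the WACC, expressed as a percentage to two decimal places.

11.17%

Total capital V = 5863 + 2849 + 2072 = 10784.
Equity: weight = 5863/10784 = 0.5437; cost = 15.9%.
Revolver drawn: weight = 2849/10784 = 0.2642; after-tax cost = 8.98% × (1 − 34.2%) = 5.9088%.
Bank debt: weight = 2072/10784 = 0.1921; after-tax cost = 7.6% × (1 − 34.2%) = 5.0008%.
WACC = 0.5437 × 15.9000% + 0.2642 × 5.9088% + 0.1921 × 5.0008% = 11.1663%.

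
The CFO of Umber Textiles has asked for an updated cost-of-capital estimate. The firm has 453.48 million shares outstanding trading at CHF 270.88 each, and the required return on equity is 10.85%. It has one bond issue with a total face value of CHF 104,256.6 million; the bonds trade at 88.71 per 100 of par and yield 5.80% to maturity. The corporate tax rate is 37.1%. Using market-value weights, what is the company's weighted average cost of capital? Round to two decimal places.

Market value of equity E = 270.88 × 453.48m = 122838.6624m. Market value of debt D = 104256.6m × 88.71/100 = 92486.02986m.
Total capital V = 122838.6624 + 92486.02986 = 215324.69226.
Equity: weight = 122838.6624/215324.69226 = 0.5705; cost = 10.85%.
Bonds outstanding: weight = 92486.02986/215324.69226 = 0.4295; after-tax cost = 5.8% × (1 − 37.1%) = 3.6482%.
WACC = 0.5705 × 10.8500% + 0.4295 × 3.6482% = 7.7567%.

7.76%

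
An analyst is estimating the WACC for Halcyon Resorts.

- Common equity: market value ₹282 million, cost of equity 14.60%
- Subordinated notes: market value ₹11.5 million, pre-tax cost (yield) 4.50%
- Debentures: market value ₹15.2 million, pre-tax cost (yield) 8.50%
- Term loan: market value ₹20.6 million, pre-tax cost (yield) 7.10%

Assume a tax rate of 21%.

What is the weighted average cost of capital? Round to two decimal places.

13.29%

Total capital V = 282 + 11.5 + 15.2 + 20.6 = 329.3.
Equity: weight = 282/329.3 = 0.8564; cost = 14.6%.
Subordinated notes: weight = 11.5/329.3 = 0.0349; after-tax cost = 4.5% × (1 − 21%) = 3.5550%.
Debentures: weight = 15.2/329.3 = 0.0462; after-tax cost = 8.5% × (1 − 21%) = 6.7150%.
Term loan: weight = 20.6/329.3 = 0.0626; after-tax cost = 7.1% × (1 − 21%) = 5.6090%.
WACC = 0.8564 × 14.6000% + 0.0349 × 3.5550% + 0.0462 × 6.7150% + 0.0626 × 5.6090% = 13.2879%.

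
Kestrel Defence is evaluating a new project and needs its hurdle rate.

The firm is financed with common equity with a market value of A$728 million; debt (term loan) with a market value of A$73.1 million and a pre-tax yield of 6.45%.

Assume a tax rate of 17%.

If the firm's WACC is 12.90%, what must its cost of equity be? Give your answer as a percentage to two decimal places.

Total capital V = 728 + 73.1 = 801.1.
Equity weight = 728/801.1 = 0.9088.
Term loan weight = 73.1/801.1 = 0.0912.
Debt contribution = 0.0912 × 6.45% × (1 − 17%) = 0.4885%.
Required equity contribution = 12.9% − 0.4885% = 12.4115%.
Re = 12.4115% / 0.9088 = 13.6578%.

13.66%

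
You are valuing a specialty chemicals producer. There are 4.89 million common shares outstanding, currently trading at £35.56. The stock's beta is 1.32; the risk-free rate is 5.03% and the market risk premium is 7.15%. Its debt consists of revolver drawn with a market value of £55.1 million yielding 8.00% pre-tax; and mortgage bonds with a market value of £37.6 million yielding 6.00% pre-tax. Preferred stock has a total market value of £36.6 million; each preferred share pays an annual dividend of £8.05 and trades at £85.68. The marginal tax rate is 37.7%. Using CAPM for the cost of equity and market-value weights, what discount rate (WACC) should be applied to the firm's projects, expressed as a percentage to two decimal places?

10.80%

Cost of equity via CAPM: Re = 5.03% + 1.32 × 7.15% = 14.4680%.
Cost of preferred: Rp = 8.05 / 85.68 = 9.3954%.
Market value of equity E = 35.56 × 4.89m = 173.8884m.
Total capital V = 173.8884 + 36.6 + 55.1 + 37.6 = 303.1884.
Equity: weight = 173.8884/303.1884 = 0.5735; cost = 14.468%.
Preferred: weight = 36.6/303.1884 = 0.1207; cost = 9.3954%.
Revolver drawn: weight = 55.1/303.1884 = 0.1817; after-tax cost = 8% × (1 − 37.7%) = 4.9840%.
Mortgage bonds: weight = 37.6/303.1884 = 0.1240; after-tax cost = 6% × (1 − 37.7%) = 3.7380%.
WACC = 0.5735 × 14.4680% + 0.1207 × 9.3954% + 0.1817 × 4.9840% + 0.1240 × 3.7380% = 10.8014%.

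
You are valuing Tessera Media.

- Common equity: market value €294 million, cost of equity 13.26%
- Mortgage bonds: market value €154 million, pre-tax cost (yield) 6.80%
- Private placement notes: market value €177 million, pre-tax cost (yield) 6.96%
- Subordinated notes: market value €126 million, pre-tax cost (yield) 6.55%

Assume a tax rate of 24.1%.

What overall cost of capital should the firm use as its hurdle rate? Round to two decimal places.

8.33%

Total capital V = 294 + 154 + 177 + 126 = 751.
Equity: weight = 294/751 = 0.3915; cost = 13.26%.
Mortgage bonds: weight = 154/751 = 0.2051; after-tax cost = 6.8% × (1 − 24.1%) = 5.1612%.
Private placement notes: weight = 177/751 = 0.2357; after-tax cost = 6.96% × (1 − 24.1%) = 5.2826%.
Subordinated notes: weight = 126/751 = 0.1678; after-tax cost = 6.55% × (1 − 24.1%) = 4.9714%.
WACC = 0.3915 × 13.2600% + 0.2051 × 5.1612% + 0.2357 × 5.2826% + 0.1678 × 4.9714% = 8.3285%.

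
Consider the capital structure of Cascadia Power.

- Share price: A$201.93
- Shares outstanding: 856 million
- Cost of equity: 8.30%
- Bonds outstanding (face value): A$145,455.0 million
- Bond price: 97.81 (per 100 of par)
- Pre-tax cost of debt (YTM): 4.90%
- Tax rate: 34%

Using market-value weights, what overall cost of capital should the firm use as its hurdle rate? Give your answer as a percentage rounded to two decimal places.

6.01%

Market value of equity E = 201.93 × 856m = 172852.08m. Market value of debt D = 145455m × 97.81/100 = 142269.5355m.
Total capital V = 172852.08 + 142269.5355 = 315121.6155.
Equity: weight = 172852.08/315121.6155 = 0.5485; cost = 8.3%.
Bonds outstanding: weight = 142269.5355/315121.6155 = 0.4515; after-tax cost = 4.9% × (1 − 34%) = 3.2340%.
WACC = 0.5485 × 8.3000% + 0.4515 × 3.2340% = 6.0128%.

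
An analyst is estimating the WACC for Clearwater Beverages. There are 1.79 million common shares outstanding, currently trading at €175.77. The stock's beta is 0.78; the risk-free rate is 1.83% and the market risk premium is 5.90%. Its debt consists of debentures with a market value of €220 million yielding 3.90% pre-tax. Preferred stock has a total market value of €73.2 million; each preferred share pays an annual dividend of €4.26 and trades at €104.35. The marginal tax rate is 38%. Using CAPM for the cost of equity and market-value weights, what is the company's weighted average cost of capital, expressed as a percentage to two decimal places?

4.70%

Cost of equity via CAPM: Re = 1.83% + 0.78 × 5.9% = 6.4320%.
Cost of preferred: Rp = 4.26 / 104.35 = 4.0824%.
Market value of equity E = 175.77 × 1.79m = 314.6283m.
Total capital V = 314.6283 + 73.2 + 220 = 607.8283.
Equity: weight = 314.6283/607.8283 = 0.5176; cost = 6.432%.
Preferred: weight = 73.2/607.8283 = 0.1204; cost = 4.0824%.
Debentures: weight = 220/607.8283 = 0.3619; after-tax cost = 3.9% × (1 − 38%) = 2.4180%.
WACC = 0.5176 × 6.4320% + 0.1204 × 4.0824% + 0.3619 × 2.4180% = 4.6962%.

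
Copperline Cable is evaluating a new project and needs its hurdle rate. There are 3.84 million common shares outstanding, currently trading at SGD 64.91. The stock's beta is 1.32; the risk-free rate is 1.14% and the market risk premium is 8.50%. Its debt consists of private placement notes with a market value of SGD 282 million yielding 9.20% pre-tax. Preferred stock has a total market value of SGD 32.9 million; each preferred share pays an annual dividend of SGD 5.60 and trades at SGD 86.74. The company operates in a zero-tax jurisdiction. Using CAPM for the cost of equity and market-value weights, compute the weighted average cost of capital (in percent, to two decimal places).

10.44%

Cost of equity via CAPM: Re = 1.14% + 1.32 × 8.5% = 12.3600%.
Cost of preferred: Rp = 5.6 / 86.74 = 6.4561%.
Market value of equity E = 64.91 × 3.84m = 249.2544m.
Total capital V = 249.2544 + 32.9 + 282 = 564.1544.
Equity: weight = 249.2544/564.1544 = 0.4418; cost = 12.36%.
Preferred: weight = 32.9/564.1544 = 0.0583; cost = 6.4561%.
Private placement notes: weight = 282/564.1544 = 0.4999; after-tax cost = 9.2% × (1 − 0%) = 9.2000%.
WACC = 0.4418 × 12.3600% + 0.0583 × 6.4561% + 0.4999 × 9.2000% = 10.4361%.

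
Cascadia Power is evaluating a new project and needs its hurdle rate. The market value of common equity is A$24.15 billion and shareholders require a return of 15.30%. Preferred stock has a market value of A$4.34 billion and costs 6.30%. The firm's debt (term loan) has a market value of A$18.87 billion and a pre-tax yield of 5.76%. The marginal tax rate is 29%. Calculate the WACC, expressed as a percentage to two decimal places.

Total capital V = 24.15 + 4.34 + 18.87 = 47.36.
Equity: weight = 24.15/47.36 = 0.5099; cost = 15.3%.
Preferred: weight = 4.34/47.36 = 0.0916; cost = 6.3%.
Term loan: weight = 18.87/47.36 = 0.3984; after-tax cost = 5.76% × (1 − 29%) = 4.0896%.
WACC = 0.5099 × 15.3000% + 0.0916 × 6.3000% + 0.3984 × 4.0896% = 10.0086%.

10.01%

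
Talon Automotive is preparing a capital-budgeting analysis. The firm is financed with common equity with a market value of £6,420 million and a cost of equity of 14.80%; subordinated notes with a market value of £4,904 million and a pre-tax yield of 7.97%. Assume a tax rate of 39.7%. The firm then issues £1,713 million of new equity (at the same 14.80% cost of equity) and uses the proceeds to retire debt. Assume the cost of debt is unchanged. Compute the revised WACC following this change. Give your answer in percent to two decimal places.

After the change:
Total capital V = 8133 + 3191 = 11324.
Equity: weight = 8133/11324 = 0.7182; cost = 14.8%.
Subordinated notes: weight = 3191/11324 = 0.2818; after-tax cost = 7.97% × (1 − 39.7%) = 4.8059%.
WACC = 0.7182 × 14.8000% + 0.2818 × 4.8059% = 11.9838%.

11.98%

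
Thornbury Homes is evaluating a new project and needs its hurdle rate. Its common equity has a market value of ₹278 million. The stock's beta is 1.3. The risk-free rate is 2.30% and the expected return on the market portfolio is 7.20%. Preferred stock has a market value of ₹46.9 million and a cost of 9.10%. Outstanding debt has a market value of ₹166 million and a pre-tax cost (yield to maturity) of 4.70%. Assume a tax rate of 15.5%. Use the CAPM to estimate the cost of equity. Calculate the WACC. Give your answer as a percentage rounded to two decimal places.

Market risk premium = 7.2% − 2.3% = 4.9%.
Cost of equity via CAPM: Re = 2.3% + 1.3 × 4.9% = 8.6700%.
Total capital V = 278 + 46.9 + 166 = 490.9.
Equity: weight = 278/490.9 = 0.5663; cost = 8.67%.
Preferred: weight = 46.9/490.9 = 0.0955; cost = 9.1%.
Debt: weight = 166/490.9 = 0.3382; after-tax cost = 4.7% × (1 − 15.5%) = 3.9715%.
WACC = 0.5663 × 8.6700% + 0.0955 × 9.1000% + 0.3382 × 3.9715% = 7.1223%.

7.12%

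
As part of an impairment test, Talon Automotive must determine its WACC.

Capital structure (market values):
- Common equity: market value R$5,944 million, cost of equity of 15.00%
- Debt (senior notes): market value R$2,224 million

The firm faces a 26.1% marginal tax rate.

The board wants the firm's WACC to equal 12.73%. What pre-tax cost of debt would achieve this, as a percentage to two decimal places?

Total capital V = 5944 + 2224 = 8168.
Equity weight = 5944/8168 = 0.7277.
Senior notes weight = 2224/8168 = 0.2723.
Equity contribution = 0.7277 × 15% = 10.9158%.
Remaining for debt = 12.73% − 10.9158% = 1.8142%.
Rd × (1 − 26.1%) × 0.2723 = 1.8142%  ⇒  Rd = 9.0163%.

9.02%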